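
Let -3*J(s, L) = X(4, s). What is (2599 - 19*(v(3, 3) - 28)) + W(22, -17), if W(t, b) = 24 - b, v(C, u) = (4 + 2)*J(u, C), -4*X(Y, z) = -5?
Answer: 6439/2 ≈ 3219.5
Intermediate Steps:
X(Y, z) = 5/4 (X(Y, z) = -¼*(-5) = 5/4)
J(s, L) = -5/12 (J(s, L) = -⅓*5/4 = -5/12)
v(C, u) = -5/2 (v(C, u) = (4 + 2)*(-5/12) = 6*(-5/12) = -5/2)
(2599 - 19*(v(3, 3) - 28)) + W(22, -17) = (2599 - 19*(-5/2 - 28)) + (24 - 1*(-17)) = (2599 - 19*(-61/2)) + (24 + 17) = (2599 + 1159/2) + 41 = 6357/2 + 41 = 6439/2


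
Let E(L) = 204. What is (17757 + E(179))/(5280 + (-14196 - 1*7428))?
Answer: -5987/5448 ≈ -1.0989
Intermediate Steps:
(17757 + E(179))/(5280 + (-14196 - 1*7428)) = (17757 + 204)/(5280 + (-14196 - 1*7428)) = 17961/(5280 + (-14196 - 7428)) = 17961/(5280 - 21624) = 17961/(-16344) = 17961*(-1/16344) = -5987/5448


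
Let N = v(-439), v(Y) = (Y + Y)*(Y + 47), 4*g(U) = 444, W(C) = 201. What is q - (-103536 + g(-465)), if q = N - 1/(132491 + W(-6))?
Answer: 59393071891/132692 ≈ 4.4760e+5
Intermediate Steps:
g(U) = 111 (g(U) = (1/4)*444 = 111)
v(Y) = 2*Y*(47 + Y) (v(Y) = (2*Y)*(47 + Y) = 2*Y*(47 + Y))
N = 344176 (N = 2*(-439)*(47 - 439) = 2*(-439)*(-392) = 344176)
q = 45669401791/132692 (q = 344176 - 1/(132491 + 201) = 344176 - 1/132692 = 45669401791/132692 ≈ 3.4418e+5)
q - (-103536 + g(-465)) = 45669401791/132692 - (-103536 + 111) = 45669401791/132692 - 1*(-103425) = 45669401791/132692 + 103425 = 59393071891/132692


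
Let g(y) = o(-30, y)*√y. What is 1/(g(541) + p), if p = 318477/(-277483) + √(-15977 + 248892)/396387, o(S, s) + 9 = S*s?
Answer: 109990653921/(-126240142599 - 1786138229023119*√541 + 277483*√232915) ≈ -2.6475e-6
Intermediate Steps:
o(S, s) = -9 + S*s
g(y) = √y*(-9 - 30*y) (g(y) = (-9 - 30*y)*√y = √y*(-9 - 30*y))
p = -318477/277483 + √232915/396387 (p = 318477*(-1/277483) + √232915*(1/396387) = -318477/277483 + √232915/396387 ≈ -1.1465)
1/(g(541) + p) = 1/(√541*(-9 - 30*541) + (-318477/277483 + √232915/396387)) = 1/(√541*(-9 - 16230) + (-318477/277483 + √232915/396387)) = 1/(√541*(-16239) + (-318477/277483 + √232915/396387)) = 1/(-16239*√541 + (-318477/277483 + √232915/396387)) = 1/(-318477/277483 - 16239*√541 + √232915/396387)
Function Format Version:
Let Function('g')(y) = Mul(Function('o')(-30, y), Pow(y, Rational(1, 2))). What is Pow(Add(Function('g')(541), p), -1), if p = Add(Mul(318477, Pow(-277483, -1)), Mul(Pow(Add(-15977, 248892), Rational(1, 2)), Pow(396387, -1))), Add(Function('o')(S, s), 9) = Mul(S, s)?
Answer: Mul(109990653921, Pow(Add(-126240142599, Mul(-1786138229023119, Pow(541, Rational(1, 2))), Mul(277483, Pow(232915, Rational(1, 2)))), -1)) ≈ -2.6475e-6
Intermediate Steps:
Function('o')(S, s) = Add(-9, Mul(S, s))
Function('g')(y) = Mul(Pow(y, Rational(1, 2)), Add(-9, Mul(-30, y))) (Function('g')(y) = Mul(Add(-9, Mul(-30, y)), Pow(y, Rational(1, 2))) = Mul(Pow(y, Rational(1, 2)), Add(-9, Mul(-30, y))))
p = Add(Rational(-318477, 277483), Mul(Rational(1, 396387), Pow(232915, Rational(1, 2)))) (p = Add(Mul(318477, Rational(-1, 277483)), Mul(Pow(232915, Rational(1, 2)), Rational(1, 396387))) = Add(Rational(-318477, 277483), Mul(Rational(1, 396387), Pow(232915, Rational(1, 2)))) ≈ -1.1465)
Pow(Add(Function('g')(541), p), -1) = Pow(Add(Mul(Pow(541, Rational(1, 2)), Add(-9, Mul(-30, 541))), Add(Rational(-318477, 277483), Mul(Rational(1, 396387), Pow(232915, Rational(1, 2))))), -1) = Pow(Add(Mul(Pow(541, Rational(1, 2)), Add(-9, -16230)), Add(Rational(-318477, 277483), Mul(Rational(1, 396387), Pow(232915, Rational(1, 2))))), -1) = Pow(Add(Mul(Pow(541, Rational(1, 2)), -16239), Add(Rational(-318477, 277483), Mul(Rational(1, 396387), Pow(232915, Rational(1, 2))))), -1) = Pow(Add(Mul(-16239, Pow(541, Rational(1, 2))), Add(Rational(-318477, 277483), Mul(Rational(1, 396387), Pow(232915, Rational(1, 2))))), -1) = Pow(Add(Rational(-318477, 277483), Mul(-16239, Pow(541, Rational(1, 2))), Mul(Rational(1, 396387), Pow(232915, Rational(1, 2)))), -1)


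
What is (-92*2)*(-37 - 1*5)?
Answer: 7728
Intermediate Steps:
(-92*2)*(-37 - 1*5) = -184*(-37 - 5) = -184*(-42) = 7728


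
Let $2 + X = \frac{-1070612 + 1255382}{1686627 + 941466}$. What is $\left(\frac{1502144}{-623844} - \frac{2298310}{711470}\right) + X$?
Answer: $- \frac{5658831645067069}{747736749751329} \approx -7.5679$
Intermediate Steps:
$X = - \frac{1690472}{876031}$ ($X = -2 + \frac{-1070612 + 1255382}{1686627 + 941466} = -2 + \frac{184770}{2628093} = -2 + 184770 \cdot \frac{1}{2628093} = -2 + \frac{61590}{876031} = - \frac{1690472}{876031} \approx -1.9297$)
$\left(\frac{1502144}{-623844} - \frac{2298310}{711470}\right) + X = \left(\frac{1502144}{-623844} - \frac{2298310}{711470}\right) - \frac{1690472}{876031} = \left(1502144 \left(- \frac{1}{623844}\right) - \frac{229831}{71147}\right) - \frac{1690472}{876031} = \left(- \frac{375536}{155961} - \frac{229831}{71147}\right) - \frac{1690472}{876031} = - \frac{62562932383}{11096157267} - \frac{1690472}{876031} = - \frac{5658831645067069}{747736749751329}$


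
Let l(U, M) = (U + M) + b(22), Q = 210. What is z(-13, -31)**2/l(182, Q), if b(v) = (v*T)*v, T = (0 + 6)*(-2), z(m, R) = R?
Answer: -961/5416 ≈ -0.17744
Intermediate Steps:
T = -12 (T = 6*(-2) = -12)
b(v) = -12*v**2 (b(v) = (v*(-12))*v = (-12*v)*v = -12*v**2)
l(U, M) = -5808 + M + U (l(U, M) = (U + M) - 12*22**2 = (M + U) - 12*484 = (M + U) - 5808 = -5808 + M + U)
z(-13, -31)**2/l(182, Q) = (-31)**2/(-5808 + 210 + 182) = 961/(-5416) = 961*(-1/5416) = -961/5416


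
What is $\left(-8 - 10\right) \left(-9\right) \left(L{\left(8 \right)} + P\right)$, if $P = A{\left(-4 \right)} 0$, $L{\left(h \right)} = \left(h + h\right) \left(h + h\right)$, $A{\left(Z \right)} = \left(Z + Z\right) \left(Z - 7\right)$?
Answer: $41472$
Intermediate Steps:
$A{\left(Z \right)} = 2 Z \left(-7 + Z\right)$
$L{\left(h \right)} = 4 h^{2}$ ($L{\left(h \right)} = 2 h 2 h = 4 h^{2}$)
$P = 0$ ($P = 2 \left(-4\right) \left(-7 - 4\right) 0 = 2 \left(-4\right) \left(-11\right) 0 = 88 \cdot 0 = 0$)
$\left(-8 - 10\right) \left(-9\right) \left(L{\left(8 \right)} + P\right) = \left(-8 - 10\right) \left(-9\right) \left(4 \cdot 8^{2} + 0\right) = \left(-18\right) \left(-9\right) \left(4 \cdot 64 + 0\right) = 162 \left(256 + 0\right) = 162 \cdot 256 = 41472$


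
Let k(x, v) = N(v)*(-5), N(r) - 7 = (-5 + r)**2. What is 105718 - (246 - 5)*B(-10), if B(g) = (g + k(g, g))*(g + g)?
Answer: -5533682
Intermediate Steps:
N(r) = 7 + (-5 + r)**2
k(x, v) = -35 - 5*(-5 + v)**2 (k(x, v) = (7 + (-5 + v)**2)*(-5) = -35 - 5*(-5 + v)**2)
B(g) = 2*g*(-35 + g - 5*(-5 + g)**2) (B(g) = (g + (-35 - 5*(-5 + g)**2))*(g + g) = (-35 + g - 5*(-5 + g)**2)*(2*g) = 2*g*(-35 + g - 5*(-5 + g)**2))
105718 - (246 - 5)*B(-10) = 105718 - (246 - 5)*2*(-10)*(-35 - 10 - 5*(-5 - 10)**2) = 105718 - 241*2*(-10)*(-35 - 10 - 5*(-15)**2) = 105718 - 241*2*(-10)*(-35 - 10 - 5*225) = 105718 - 241*2*(-10)*(-35 - 10 - 1125) = 105718 - 241*2*(-10)*(-1170) = 105718 - 241*23400 = 105718 - 1*5639400 = 105718 - 5639400 = -5533682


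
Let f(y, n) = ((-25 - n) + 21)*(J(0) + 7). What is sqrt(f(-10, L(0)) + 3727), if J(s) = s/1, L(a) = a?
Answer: 3*sqrt(411) ≈ 60.819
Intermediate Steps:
J(s) = s (J(s) = s*1 = s)
f(y, n) = -28 - 7*n (f(y, n) = ((-25 - n) + 21)*(0 + 7) = (-4 - n)*7 = -28 - 7*n)
sqrt(f(-10, L(0)) + 3727) = sqrt((-28 - 7*0) + 3727) = sqrt((-28 + 0) + 3727) = sqrt(-28 + 3727) = sqrt(3699) = 3*sqrt(411)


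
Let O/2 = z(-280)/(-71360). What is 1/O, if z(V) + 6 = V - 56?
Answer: 17840/171 ≈ 104.33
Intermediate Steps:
z(V) = -62 + V (z(V) = -6 + (V - 56) = -6 + (-56 + V) = -62 + V)
O = 171/17840 (O = 2*((-62 - 280)/(-71360)) = 2*(-342*(-1/71360)) = 2*(171/35680) = 171/17840 ≈ 0.0095852)
1/O = 1/(171/17840) = 17840/171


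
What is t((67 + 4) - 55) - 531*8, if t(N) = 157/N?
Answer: -67811/16 ≈ -4238.2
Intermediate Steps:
t((67 + 4) - 55) - 531*8 = 157/((67 + 4) - 55) - 531*8 = 157/(71 - 55) - 4248 = 157/16 - 4248 = -67811/16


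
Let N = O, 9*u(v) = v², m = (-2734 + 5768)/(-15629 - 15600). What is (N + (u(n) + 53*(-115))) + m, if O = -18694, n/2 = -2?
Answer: -6966748771/281061 ≈ -24787.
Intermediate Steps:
n = -4 (n = 2*(-2) = -4)
m = -3034/31229 (m = 3034/(-31229) = 3034*(-1/31229) = -3034/31229 ≈ -0.097153)
u(v) = v²/9
N = -18694
(N + (u(n) + 53*(-115))) + m = (-18694 + ((⅑)*(-4)² + 53*(-115))) - 3034/31229 = (-18694 + ((⅑)*16 - 6095)) - 3034/31229 = (-18694 + (16/9 - 6095)) - 3034/31229 = (-18694 - 54839/9) - 3034/31229 = -223085/9 - 3034/31229 = -6966748771/281061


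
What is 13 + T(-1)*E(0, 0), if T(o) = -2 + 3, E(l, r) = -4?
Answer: 9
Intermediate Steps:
T(o) = 1
13 + T(-1)*E(0, 0) = 13 + 1*(-4) = 13 - 4 = 9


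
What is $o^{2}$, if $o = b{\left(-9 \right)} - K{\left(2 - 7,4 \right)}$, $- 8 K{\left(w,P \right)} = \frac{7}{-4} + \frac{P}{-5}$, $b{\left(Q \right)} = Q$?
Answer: $\frac{2223081}{25600} \approx 86.839$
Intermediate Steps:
$K{\left(w,P \right)} = \frac{7}{32} + \frac{P}{40}$ ($K{\left(w,P \right)} = - \frac{\frac{7}{-4} + \frac{P}{-5}}{8} = - \frac{7 \left(- \frac{1}{4}\right) + P \left(- \frac{1}{5}\right)}{8} = - \frac{- \frac{7}{4} - \frac{P}{5}}{8} = \frac{7}{32} + \frac{P}{40}$)
$o = - \frac{1491}{160}$ ($o = -9 - \left(\frac{7}{32} + \frac{1}{40} \cdot 4\right) = -9 - \left(\frac{7}{32} + \frac{1}{10}\right) = -9 - \frac{51}{160} = - \frac{1491}{160} \approx -9.3188$)
$o^{2} = \left(- \frac{1491}{160}\right)^{2} = \frac{2223081}{25600}$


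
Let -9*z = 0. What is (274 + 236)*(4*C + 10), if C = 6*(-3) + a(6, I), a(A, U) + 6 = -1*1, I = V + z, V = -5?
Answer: -45900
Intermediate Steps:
z = 0 (z = -1/9*0 = 0)
I = -5 (I = -5 + 0 = -5)
a(A, U) = -7 (a(A, U) = -6 - 1*1 = -6 - 1 = -7)
C = -25 (C = 6*(-3) - 7 = -18 - 7 = -25)
(274 + 236)*(4*C + 10) = (274 + 236)*(4*(-25) + 10) = 510*(-100 + 10) = 510*(-90) = -45900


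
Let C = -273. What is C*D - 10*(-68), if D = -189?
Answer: 52277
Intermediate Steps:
C*D - 10*(-68) = -273*(-189) - 10*(-68) = 51597 + 680 = 52277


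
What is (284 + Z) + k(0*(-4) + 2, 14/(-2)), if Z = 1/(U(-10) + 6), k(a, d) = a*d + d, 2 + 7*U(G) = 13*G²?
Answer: 352427/1340 ≈ 263.01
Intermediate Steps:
U(G) = -2/7 + 13*G²/7 (U(G) = -2/7 + (13*G²)/7 = -2/7 + 13*G²/7)
k(a, d) = d + a*d
Z = 7/1340 (Z = 1/((-2/7 + (13/7)*(-10)²) + 6) = 1/((-2/7 + (13/7)*100) + 6) = 1/((-2/7 + 1300/7) + 6) = 1/(1298/7 + 6) = 1/(1340/7) = 7/1340 ≈ 0.0052239)
(284 + Z) + k(0*(-4) + 2, 14/(-2)) = (284 + 7/1340) + (14/(-2))*(1 + (0*(-4) + 2)) = 380567/1340 + (14*(-½))*(1 + (0 + 2)) = 380567/1340 - 7*(1 + 2) = 380567/1340 - 7*3 = 380567/1340 - 21 = 352427/1340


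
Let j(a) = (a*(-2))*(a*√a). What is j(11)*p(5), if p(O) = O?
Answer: -1210*√11 ≈ -4013.1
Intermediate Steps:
j(a) = -2*a^(5/2) (j(a) = (-2*a)*a^(3/2) = -2*a^(5/2))
j(11)*p(5) = -242*√11*5 = -1210*√11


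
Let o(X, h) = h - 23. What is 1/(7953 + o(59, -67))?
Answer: 1/7863 ≈ 0.00012718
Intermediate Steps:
o(X, h) = -23 + h
1/(7953 + o(59, -67)) = 1/(7953 + (-23 - 67)) = 1/(7953 - 90) = 1/7863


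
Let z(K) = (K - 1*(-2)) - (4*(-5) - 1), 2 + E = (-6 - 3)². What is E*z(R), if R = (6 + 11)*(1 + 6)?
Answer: 11218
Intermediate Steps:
R = 119 (R = 17*7 = 119)
E = 79 (E = -2 + (-6 - 3)² = -2 + (-9)² = -2 + 81 = 79)
z(K) = 23 + K (z(K) = (K + 2) - (-20 - 1) = (2 + K) - 1*(-21) = (2 + K) + 21 = 23 + K)
E*z(R) = 79*(23 + 119) = 79*142 = 11218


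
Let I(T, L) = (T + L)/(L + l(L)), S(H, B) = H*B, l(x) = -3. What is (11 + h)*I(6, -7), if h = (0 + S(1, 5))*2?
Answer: 21/10 ≈ 2.1000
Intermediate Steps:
S(H, B) = B*H
I(T, L) = (L + T)/(-3 + L) (I(T, L) = (T + L)/(L - 3) = (L + T)/(-3 + L))
h = 10 (h = (0 + 5*1)*2 = (0 + 5)*2 = 5*2 = 10)
(11 + h)*I(6, -7) = (11 + 10)*((-7 + 6)/(-3 - 7)) = 21*(-1/(-10)) = 21*(-1/10*(-1)) = 21*(1/10) = 21/10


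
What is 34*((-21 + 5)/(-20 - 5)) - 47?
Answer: -631/25 ≈ -25.240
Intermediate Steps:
34*((-21 + 5)/(-20 - 5)) - 47 = 34*(-16/(-25)) - 47 = 34*(-16*(-1/25)) - 47 = 34*(16/25) - 47 = 544/25 - 47 = -631/25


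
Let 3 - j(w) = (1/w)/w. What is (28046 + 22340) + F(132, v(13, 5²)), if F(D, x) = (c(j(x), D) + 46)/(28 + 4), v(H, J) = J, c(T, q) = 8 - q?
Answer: 806137/16 ≈ 50384.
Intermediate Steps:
j(w) = 3 - 1/w² (j(w) = 3 - 1/w/w = 3 - 1/(w*w) = 3 - 1/w²)
F(D, x) = 27/16 - D/32 (F(D, x) = ((8 - D) + 46)/(28 + 4) = (54 - D)/32 = (54 - D)*(1/32) = 27/16 - D/32)
(28046 + 22340) + F(132, v(13, 5²)) = (28046 + 22340) + (27/16 - 1/32*132) = 50386 + (27/16 - 33/8) = 50386 - 39/16 = 806137/16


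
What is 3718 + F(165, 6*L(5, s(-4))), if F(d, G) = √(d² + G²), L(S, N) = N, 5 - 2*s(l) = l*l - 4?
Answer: 3718 + 3*√3074 ≈ 3884.3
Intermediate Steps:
s(l) = 9/2 - l²/2 (s(l) = 5/2 - (l*l - 4)/2 = 5/2 - (l² - 4)/2 = 5/2 - (-4 + l²)/2 = 5/2 + (2 - l²/2) = 9/2 - l²/2)
F(d, G) = √(G² + d²)
3718 + F(165, 6*L(5, s(-4))) = 3718 + √((6*(9/2 - ½*(-4)²))² + 165²) = 3718 + √((6*(9/2 - ½*16))² + 27225) = 3718 + √((6*(9/2 - 8))² + 27225) = 3718 + √((6*(-7/2))² + 27225) = 3718 + √((-21)² + 27225) = 3718 + √(441 + 27225) = 3718 + √27666 = 3718 + 3*√3074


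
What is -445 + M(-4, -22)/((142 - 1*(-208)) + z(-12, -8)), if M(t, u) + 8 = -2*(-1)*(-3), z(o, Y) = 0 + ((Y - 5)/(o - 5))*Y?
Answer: -1300854/2923 ≈ -445.04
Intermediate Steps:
z(o, Y) = Y*(-5 + Y)/(-5 + o) (z(o, Y) = 0 + ((-5 + Y)/(-5 + o))*Y = 0 + Y*(-5 + Y)/(-5 + o) = Y*(-5 + Y)/(-5 + o))
M(t, u) = -14 (M(t, u) = -8 - 2*(-1)*(-3) = -8 + 2*(-3) = -8 - 6 = -14)
-445 + M(-4, -22)/((142 - 1*(-208)) + z(-12, -8)) = -445 - 14/((142 - 1*(-208)) - 8*(-5 - 8)/(-5 - 12)) = -445 - 14/((142 + 208) - 8*(-13)/(-17)) = -445 - 14/(350 - 8*(-1/17)*(-13)) = -445 - 14/(350 - 104/17) = -445 - 14/5846/17 = -445 - 14*17/5846 = -445 - 119/2923 = -1300854/2923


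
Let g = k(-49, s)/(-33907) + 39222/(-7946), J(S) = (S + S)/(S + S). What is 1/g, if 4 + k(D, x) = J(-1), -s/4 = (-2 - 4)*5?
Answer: -134712511/664938258 ≈ -0.20259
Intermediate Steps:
s = 120 (s = -4*(-2 - 4)*5 = -(-24)*5 = -4*(-30) = 120)
J(S) = 1 (J(S) = (2*S)/((2*S)) = (2*S)*(1/(2*S)) = 1)
k(D, x) = -3 (k(D, x) = -4 + 1 = -3)
g = -664938258/134712511 (g = -3/(-33907) + 39222/(-7946) = -3*(-1/33907) + 39222*(-1/7946) = 3/33907 - 19611/3973 = -664938258/134712511 ≈ -4.9360)
1/g = 1/(-664938258/134712511) = -134712511/664938258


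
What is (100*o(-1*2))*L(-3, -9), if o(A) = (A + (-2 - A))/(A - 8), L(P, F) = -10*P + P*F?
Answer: 1140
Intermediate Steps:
L(P, F) = -10*P + F*P
o(A) = -2/(-8 + A)
(100*o(-1*2))*L(-3, -9) = (100*(-2/(-8 - 1*2)))*(-3*(-10 - 9)) = (100*(-2/(-8 - 2)))*(-3*(-19)) = (100*(-2/(-10)))*57 = (100*(-2*(-1/10)))*57 = (100*(1/5))*57 = 20*57 = 1140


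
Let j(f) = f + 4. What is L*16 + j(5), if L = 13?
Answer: 217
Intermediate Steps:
j(f) = 4 + f
L*16 + j(5) = 13*16 + (4 + 5) = 208 + 9 = 217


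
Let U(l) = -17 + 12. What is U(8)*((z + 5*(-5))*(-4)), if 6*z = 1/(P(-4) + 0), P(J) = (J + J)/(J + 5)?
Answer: -6005/12 ≈ -500.42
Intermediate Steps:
P(J) = 2*J/(5 + J) (P(J) = (2*J)/(5 + J) = 2*J/(5 + J))
U(l) = -5
z = -1/48 (z = 1/(6*(2*(-4)/(5 - 4) + 0)) = 1/(6*(2*(-4)/1 + 0)) = 1/(6*(2*(-4)*1 + 0)) = 1/(6*(-8 + 0)) = (⅙)/(-8) = (⅙)*(-⅛) = -1/48 ≈ -0.020833)
U(8)*((z + 5*(-5))*(-4)) = -5*(-1/48 + 5*(-5))*(-4) = -5*(-1/48 - 25)*(-4) = -(-6005)*(-4)/48 = -5*1201/12 = -6005/12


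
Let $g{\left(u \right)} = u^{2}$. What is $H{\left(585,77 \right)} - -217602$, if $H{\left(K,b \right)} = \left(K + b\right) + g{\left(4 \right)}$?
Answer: $218280$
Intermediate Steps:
$H{\left(K,b \right)} = 16 + K + b$ ($H{\left(K,b \right)} = \left(K + b\right) + 4^{2} = \left(K + b\right) + 16 = 16 + K + b$)
$H{\left(585,77 \right)} - -217602 = \left(16 + 585 + 77\right) - -217602 = 678 + 217602 = 218280$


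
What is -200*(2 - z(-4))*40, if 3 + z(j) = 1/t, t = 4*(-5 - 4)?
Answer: -362000/9 ≈ -40222.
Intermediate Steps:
t = -36 (t = 4*(-9) = -36)
z(j) = -109/36 (z(j) = -3 + 1/(-36) = -3 - 1/36 = -109/36)
-200*(2 - z(-4))*40 = -200*(2 - 1*(-109/36))*40 = -200*(2 + 109/36)*40 = -200*181/36*40 = -9050/9*40 = -362000/9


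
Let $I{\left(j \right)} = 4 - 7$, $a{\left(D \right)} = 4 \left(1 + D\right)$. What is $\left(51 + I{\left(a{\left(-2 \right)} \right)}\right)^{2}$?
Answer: $2304$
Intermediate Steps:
$a{\left(D \right)} = 4 + 4 D$
$I{\left(j \right)} = -3$ ($I{\left(j \right)} = 4 - 7 = -3$)
$\left(51 + I{\left(a{\left(-2 \right)} \right)}\right)^{2} = \left(51 - 3\right)^{2} = 48^{2} = 2304$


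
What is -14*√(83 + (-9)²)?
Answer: -28*√41 ≈ -179.29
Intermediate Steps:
-14*√(83 + (-9)²) = -14*√(83 + 81) = -28*√41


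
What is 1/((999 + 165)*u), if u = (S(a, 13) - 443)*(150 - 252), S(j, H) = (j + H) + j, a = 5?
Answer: 1/49865760 ≈ 2.0054e-8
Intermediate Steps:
S(j, H) = H + 2*j (S(j, H) = (H + j) + j = H + 2*j)
u = 42840 (u = ((13 + 2*5) - 443)*(150 - 252) = ((13 + 10) - 443)*(-102) = (23 - 443)*(-102) = -420*(-102) = 42840)
1/((999 + 165)*u) = 1/((999 + 165)*42840) = (1/42840)/1164 = (1/1164)*(1/42840) = 1/49865760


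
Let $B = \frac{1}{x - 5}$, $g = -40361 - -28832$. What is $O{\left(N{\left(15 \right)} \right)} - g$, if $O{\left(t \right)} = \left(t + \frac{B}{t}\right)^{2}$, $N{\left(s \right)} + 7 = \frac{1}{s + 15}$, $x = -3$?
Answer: $\frac{1820546553169}{157251600} \approx 11577.0$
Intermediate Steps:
$g = -11529$ ($g = -40361 + 28832 = -11529$)
$B = - \frac{1}{8}$ ($B = \frac{1}{-3 - 5} = \frac{1}{-8} = - \frac{1}{8} \approx -0.125$)
$N{\left(s \right)} = -7 + \frac{1}{15 + s}$ ($N{\left(s \right)} = -7 + \frac{1}{s + 15} = -7 + \frac{1}{15 + s}$)
$O{\left(t \right)} = \left(t - \frac{1}{8 t}\right)^{2}$
$O{\left(N{\left(15 \right)} \right)} - g = \frac{\left(-1 + 8 \left(\frac{-104 - 105}{15 + 15}\right)^{2}\right)^{2}}{64 \frac{\left(-104 - 105\right)^{2}}{\left(15 + 15\right)^{2}}} - -11529 = \frac{\left(-1 + 8 \left(\frac{-104 - 105}{30}\right)^{2}\right)^{2}}{64 \frac{\left(-104 - 105\right)^{2}}{900}} + 11529 = \frac{\left(-1 + 8 \left(\frac{1}{30} \left(-209\right)\right)^{2}\right)^{2}}{64 \cdot \frac{43681}{900}} + 11529 = \frac{\left(-1 + 8 \left(- \frac{209}{30}\right)^{2}\right)^{2}}{64 \cdot \frac{43681}{900}} + 11529 = \frac{1}{64} \cdot \frac{900}{43681} \left(-1 + 8 \cdot \frac{43681}{900}\right)^{2} + 11529 = \frac{1}{64} \cdot \frac{900}{43681} \left(-1 + \frac{87362}{225}\right)^{2} + 11529 = \frac{1}{64} \cdot \frac{900}{43681} \left(\frac{87137}{225}\right)^{2} + 11529 = \frac{1}{64} \cdot \frac{900}{43681} \cdot \frac{7592856769}{50625} + 11529 = \frac{7592856769}{157251600} + 11529 = \frac{1820546553169}{157251600}$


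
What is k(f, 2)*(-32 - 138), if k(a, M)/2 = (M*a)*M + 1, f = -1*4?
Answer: 5100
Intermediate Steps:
f = -4
k(a, M) = 2 + 2*a*M**2 (k(a, M) = 2*((M*a)*M + 1) = 2*(a*M**2 + 1) = 2*(1 + a*M**2) = 2 + 2*a*M**2)
k(f, 2)*(-32 - 138) = (2 + 2*(-4)*2**2)*(-32 - 138) = (2 + 2*(-4)*4)*(-170) = (2 - 32)*(-170) = -30*(-170) = 5100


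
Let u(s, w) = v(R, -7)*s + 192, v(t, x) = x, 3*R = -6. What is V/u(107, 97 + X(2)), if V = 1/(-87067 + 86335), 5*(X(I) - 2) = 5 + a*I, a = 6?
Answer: 1/407724 ≈ 2.4526e-6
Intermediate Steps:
R = -2 (R = (⅓)*(-6) = -2)
X(I) = 3 + 6*I/5 (X(I) = 2 + (5 + 6*I)/5 = 2 + (1 + 6*I/5) = 3 + 6*I/5)
V = -1/732 (V = 1/(-732) = -1/732 ≈ -0.0013661)
u(s, w) = 192 - 7*s (u(s, w) = -7*s + 192 = 192 - 7*s)
V/u(107, 97 + X(2)) = -1/(732*(192 - 7*107)) = -1/(732*(192 - 749)) = -1/732/(-557) = -1/732*(-1/557) = 1/407724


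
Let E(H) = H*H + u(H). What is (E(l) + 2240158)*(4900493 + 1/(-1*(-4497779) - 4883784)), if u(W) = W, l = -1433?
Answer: 8119215529158787296/386005 ≈ 2.1034e+13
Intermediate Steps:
E(H) = H + H² (E(H) = H*H + H = H² + H = H + H²)
(E(l) + 2240158)*(4900493 + 1/(-1*(-4497779) - 4883784)) = (-1433*(1 - 1433) + 2240158)*(4900493 + 1/(-1*(-4497779) - 4883784)) = (-1433*(-1432) + 2240158)*(4900493 + 1/(4497779 - 4883784)) = (2052056 + 2240158)*(4900493 + 1/(-386005)) = 4292214*(4900493 - 1/386005) = 4292214*(1891614800464/386005) = 8119215529158787296/386005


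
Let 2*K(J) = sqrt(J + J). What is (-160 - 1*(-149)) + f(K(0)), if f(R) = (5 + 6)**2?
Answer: 110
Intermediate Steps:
K(J) = sqrt(2)*sqrt(J)/2 (K(J) = sqrt(J + J)/2 = sqrt(2*J)/2 = (sqrt(2)*sqrt(J))/2 = sqrt(2)*sqrt(J)/2)
f(R) = 121 (f(R) = 11**2 = 121)
(-160 - 1*(-149)) + f(K(0)) = (-160 - 1*(-149)) + 121 = (-160 + 149) + 121 = -11 + 121 = 110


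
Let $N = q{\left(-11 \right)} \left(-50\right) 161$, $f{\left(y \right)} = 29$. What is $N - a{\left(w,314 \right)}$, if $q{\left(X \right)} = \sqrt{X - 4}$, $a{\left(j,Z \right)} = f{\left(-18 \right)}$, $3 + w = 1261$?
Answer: $-29 - 8050 i \sqrt{15} \approx -29.0 - 31178.0 i$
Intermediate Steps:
$w = 1258$ ($w = -3 + 1261 = 1258$)
$a{\left(j,Z \right)} = 29$
$q{\left(X \right)} = \sqrt{-4 + X}$
$N = - 8050 i \sqrt{15}$ ($N = \sqrt{-4 - 11} \left(-50\right) 161 = \sqrt{-15} \left(-50\right) 161 = i \sqrt{15} \left(-50\right) 161 = - 50 i \sqrt{15} \cdot 161 = - 8050 i \sqrt{15} \approx - 31178.0 i$)
$N - a{\left(w,314 \right)} = - 8050 i \sqrt{15} - 29 = -29 - 8050 i \sqrt{15}$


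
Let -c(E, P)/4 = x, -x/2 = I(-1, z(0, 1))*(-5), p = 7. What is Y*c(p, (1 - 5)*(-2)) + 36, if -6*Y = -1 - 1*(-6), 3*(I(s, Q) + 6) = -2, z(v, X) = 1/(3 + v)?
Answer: -1676/9 ≈ -186.22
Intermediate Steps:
I(s, Q) = -20/3 (I(s, Q) = -6 + (⅓)*(-2) = -6 - ⅔ = -20/3)
Y = -⅚ (Y = -(-1 - 1*(-6))/6 = -(-1 + 6)/6 = -⅙*5 = -⅚ ≈ -0.83333)
x = -200/3 (x = -(-40)*(-5)/3 = -2*100/3 = -200/3 ≈ -66.667)
c(E, P) = 800/3 (c(E, P) = -4*(-200/3) = 800/3)
Y*c(p, (1 - 5)*(-2)) + 36 = -⅚*800/3 + 36 = -2000/9 + 36 = -1676/9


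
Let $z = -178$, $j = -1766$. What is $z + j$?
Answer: $-1944$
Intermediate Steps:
$z + j = -178 - 1766 = -1944$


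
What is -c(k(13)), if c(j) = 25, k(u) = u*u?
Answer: -25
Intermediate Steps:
k(u) = u²
-c(k(13)) = -1*25 = -25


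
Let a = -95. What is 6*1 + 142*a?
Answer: -13484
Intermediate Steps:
6*1 + 142*a = 6*1 + 142*(-95) = 6 - 13490 = -13484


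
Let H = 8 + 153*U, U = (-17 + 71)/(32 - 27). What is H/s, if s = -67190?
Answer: -4151/167975 ≈ -0.024712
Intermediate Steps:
U = 54/5 ≈ 10.800
H = 8302/5 (H = 8 + 153*(54/5) = 8 + 8262/5 = 8302/5 ≈ 1660.4)
H/s = (8302/5)/(-67190) = (8302/5)*(-1/67190) = -4151/167975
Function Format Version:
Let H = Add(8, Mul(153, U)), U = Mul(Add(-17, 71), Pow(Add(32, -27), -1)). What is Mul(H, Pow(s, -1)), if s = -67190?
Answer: Rational(-4151, 167975) ≈ -0.024712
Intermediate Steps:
U = Rational(54, 5) (U = Mul(54, Pow(5, -1)) = Mul(54, Rational(1, 5)) = Rational(54, 5) ≈ 10.800)
H = Rational(8302, 5) (H = Add(8, Mul(153, Rational(54, 5))) = Add(8, Rational(8262, 5)) = Rational(8302, 5) ≈ 1660.4)
Mul(H, Pow(s, -1)) = Mul(Rational(8302, 5), Pow(-67190, -1)) = Mul(Rational(8302, 5), Rational(-1, 67190)) = Rational(-4151, 167975)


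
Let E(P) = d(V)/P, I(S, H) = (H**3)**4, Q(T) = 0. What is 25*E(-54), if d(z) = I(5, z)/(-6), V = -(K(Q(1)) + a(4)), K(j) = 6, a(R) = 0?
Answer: 167961600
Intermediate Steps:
I(S, H) = H**12
V = -6 (V = -(6 + 0) = -1*6 = -6)
d(z) = -z**12/6 (d(z) = z**12/(-6) = z**12*(-1/6) = -z**12/6)
E(P) = -362797056/P (E(P) = (-1/6*(-6)**12)/P = (-1/6*2176782336)/P = -362797056/P)
25*E(-54) = 25*(-362797056/(-54)) = 25*(-362797056*(-1/54)) = 25*6718464 = 167961600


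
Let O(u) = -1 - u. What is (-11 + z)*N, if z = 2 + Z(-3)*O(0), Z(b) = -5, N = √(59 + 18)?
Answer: -4*√77 ≈ -35.100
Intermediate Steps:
N = √77 ≈ 8.7750
z = 7 (z = 2 - 5*(-1 - 1*0) = 2 - 5*(-1 + 0) = 2 - 5*(-1) = 2 + 5 = 7)
(-11 + z)*N = (-11 + 7)*√77 = -4*√77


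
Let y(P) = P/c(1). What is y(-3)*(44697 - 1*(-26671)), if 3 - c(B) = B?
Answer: -107052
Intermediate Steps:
c(B) = 3 - B
y(P) = P/2 (y(P) = P/(3 - 1*1) = P/(3 - 1) = P/2)
y(-3)*(44697 - 1*(-26671)) = ((½)*(-3))*(44697 - 1*(-26671)) = -3*(44697 + 26671)/2 = -3/2*71368 = -107052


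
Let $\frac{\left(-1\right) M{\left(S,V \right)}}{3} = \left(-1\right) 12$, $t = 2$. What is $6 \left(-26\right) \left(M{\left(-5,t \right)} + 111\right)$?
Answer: $-22932$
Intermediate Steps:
$M{\left(S,V \right)} = 36$ ($M{\left(S,V \right)} = - 3 \left(\left(-1\right) 12\right) = \left(-3\right) \left(-12\right) = 36$)
$6 \left(-26\right) \left(M{\left(-5,t \right)} + 111\right) = 6 \left(-26\right) \left(36 + 111\right) = \left(-156\right) 147 = -22932$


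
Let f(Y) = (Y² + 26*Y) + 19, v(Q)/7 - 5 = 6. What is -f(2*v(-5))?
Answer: -27739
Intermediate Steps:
v(Q) = 77 (v(Q) = 35 + 7*6 = 35 + 42 = 77)
f(Y) = 19 + Y² + 26*Y
-f(2*v(-5)) = -(19 + (2*77)² + 26*(2*77)) = -(19 + 154² + 26*154) = -(19 + 23716 + 4004) = -1*27739 = -27739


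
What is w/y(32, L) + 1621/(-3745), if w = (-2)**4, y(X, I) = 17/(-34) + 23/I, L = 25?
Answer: 423137/11235 ≈ 37.662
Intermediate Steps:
y(X, I) = -1/2 + 23/I (y(X, I) = 17*(-1/34) + 23/I = -1/2 + 23/I)
w = 16
w/y(32, L) + 1621/(-3745) = 16/(((1/2)*(46 - 1*25)/25)) + 1621/(-3745) = 16/(((1/2)*(1/25)*(46 - 25))) + 1621*(-1/3745) = 16/(((1/2)*(1/25)*21)) - 1621/3745 = 16/(21/50) - 1621/3745 = 16*(50/21) - 1621/3745 = 800/21 - 1621/3745 = 423137/11235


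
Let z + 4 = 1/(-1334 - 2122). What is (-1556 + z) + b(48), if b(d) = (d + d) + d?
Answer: -4893697/3456 ≈ -1416.0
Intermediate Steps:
z = -13825/3456 (z = -4 + 1/(-1334 - 2122) = -4 + 1/(-3456) = -4 - 1/3456 = -13825/3456 ≈ -4.0003)
b(d) = 3*d (b(d) = 2*d + d = 3*d)
(-1556 + z) + b(48) = (-1556 - 13825/3456) + 3*48 = -5391361/3456 + 144 = -4893697/3456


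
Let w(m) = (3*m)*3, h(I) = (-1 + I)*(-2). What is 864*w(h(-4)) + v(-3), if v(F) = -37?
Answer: 77723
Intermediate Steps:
h(I) = 2 - 2*I
w(m) = 9*m
864*w(h(-4)) + v(-3) = 864*(9*(2 - 2*(-4))) - 37 = 864*(9*(2 + 8)) - 37 = 864*(9*10) - 37 = 864*90 - 37 = 77760 - 37 = 77723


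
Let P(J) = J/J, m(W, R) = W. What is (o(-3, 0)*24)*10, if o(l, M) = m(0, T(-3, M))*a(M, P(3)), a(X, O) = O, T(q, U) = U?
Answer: 0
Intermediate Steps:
P(J) = 1
o(l, M) = 0 (o(l, M) = 0*1 = 0)
(o(-3, 0)*24)*10 = (0*24)*10 = 0*10 = 0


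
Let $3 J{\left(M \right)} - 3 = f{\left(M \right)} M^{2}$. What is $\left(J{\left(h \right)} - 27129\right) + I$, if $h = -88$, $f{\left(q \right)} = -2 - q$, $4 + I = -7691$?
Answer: $\frac{561515}{3} \approx 1.8717 \cdot 10^{5}$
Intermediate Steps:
$I = -7695$ ($I = -4 - 7691 = -7695$)
$J{\left(M \right)} = 1 + \frac{M^{2} \left(-2 - M\right)}{3}$ ($J{\left(M \right)} = 1 + \frac{\left(-2 - M\right) M^{2}}{3} = 1 + \frac{M^{2} \left(-2 - M\right)}{3}$)
$\left(J{\left(h \right)} - 27129\right) + I = \left(\left(1 - \frac{\left(-88\right)^{2} \left(2 - 88\right)}{3}\right) - 27129\right) - 7695 = \left(\left(1 - \frac{7744}{3} \left(-86\right)\right) - 27129\right) - 7695 = \left(\left(1 + \frac{665984}{3}\right) - 27129\right) - 7695 = \left(\frac{665987}{3} - 27129\right) - 7695 = \frac{584600}{3} - 7695 = \frac{561515}{3}$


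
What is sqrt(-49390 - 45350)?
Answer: 2*I*sqrt(23685) ≈ 307.8*I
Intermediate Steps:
sqrt(-49390 - 45350) = sqrt(-94740) = 2*I*sqrt(23685)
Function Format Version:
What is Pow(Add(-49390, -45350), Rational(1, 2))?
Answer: Mul(2, I, Pow(23685, Rational(1, 2))) ≈ Mul(307.80, I)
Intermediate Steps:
Pow(Add(-49390, -45350), Rational(1, 2)) = Pow(-94740, Rational(1, 2)) = Mul(2, I, Pow(23685, Rational(1, 2)))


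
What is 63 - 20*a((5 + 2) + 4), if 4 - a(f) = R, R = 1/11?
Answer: -167/11 ≈ -15.182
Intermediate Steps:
R = 1/11 ≈ 0.090909
a(f) = 43/11 (a(f) = 4 - 1*1/11 = 4 - 1/11 = 43/11)
63 - 20*a((5 + 2) + 4) = 63 - 20*43/11 = 63 - 860/11 = -167/11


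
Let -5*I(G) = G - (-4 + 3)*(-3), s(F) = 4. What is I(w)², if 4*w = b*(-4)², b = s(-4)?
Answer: 169/25 ≈ 6.7600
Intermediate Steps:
b = 4
w = 16 (w = (4*(-4)²)/4 = (4*16)/4 = (¼)*64 = 16)
I(G) = ⅗ - G/5 (I(G) = -(G - (-4 + 3)*(-3))/5 = -(G - (-1)*(-3))/5 = -(G - 1*3)/5 = -(G - 3)/5 = -(-3 + G)/5 = ⅗ - G/5)
I(w)² = (⅗ - ⅕*16)² = (⅗ - 16/5)² = (-13/5)² = 169/25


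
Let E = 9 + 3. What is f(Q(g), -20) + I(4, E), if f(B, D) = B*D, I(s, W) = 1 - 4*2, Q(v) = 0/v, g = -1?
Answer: -7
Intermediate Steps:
Q(v) = 0
E = 12
I(s, W) = -7 (I(s, W) = 1 - 8 = -7)
f(Q(g), -20) + I(4, E) = 0*(-20) - 7 = 0 - 7 = -7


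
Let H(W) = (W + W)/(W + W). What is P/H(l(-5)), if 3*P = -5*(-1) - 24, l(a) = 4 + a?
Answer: -19/3 ≈ -6.3333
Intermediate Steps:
H(W) = 1 (H(W) = (2*W)/((2*W)) = (2*W)*(1/(2*W)) = 1)
P = -19/3 (P = (-5*(-1) - 24)/3 = (5 - 6*4)/3 = (5 - 24)/3 = (⅓)*(-19) = -19/3 ≈ -6.3333)
P/H(l(-5)) = -19/3/1 = -19/3*1 = -19/3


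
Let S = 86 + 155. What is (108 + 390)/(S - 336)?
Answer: -498/95 ≈ -5.2421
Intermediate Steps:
S = 241
(108 + 390)/(S - 336) = (108 + 390)/(241 - 336) = 498/(-95) = 498*(-1/95) = -498/95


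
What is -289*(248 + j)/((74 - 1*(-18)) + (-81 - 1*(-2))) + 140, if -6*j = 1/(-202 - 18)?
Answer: -92204929/17160 ≈ -5373.3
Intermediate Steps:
j = 1/1320 (j = -1/(6*(-202 - 18)) = -⅙/(-220) = -⅙*(-1/220) = 1/1320 ≈ 0.00075758)
-289*(248 + j)/((74 - 1*(-18)) + (-81 - 1*(-2))) + 140 = -289*(248 + 1/1320)/((74 - 1*(-18)) + (-81 - 1*(-2))) + 140 = -94607329/(1320*((74 + 18) + (-81 + 2))) + 140 = -94607329/(1320*(92 - 79)) + 140 = -94607329/(1320*13) + 140 = -289*327361/17160 + 140 = -94607329/17160 + 140 = -92204929/17160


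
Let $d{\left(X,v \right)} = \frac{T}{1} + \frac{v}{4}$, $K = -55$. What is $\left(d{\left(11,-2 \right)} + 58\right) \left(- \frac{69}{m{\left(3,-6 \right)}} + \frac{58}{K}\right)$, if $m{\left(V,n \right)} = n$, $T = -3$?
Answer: $\frac{125241}{220} \approx 569.28$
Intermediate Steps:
$d{\left(X,v \right)} = -3 + \frac{v}{4}$ ($d{\left(X,v \right)} = - \frac{3}{1} + \frac{v}{4} = \left(-3\right) 1 + v \frac{1}{4} = -3 + \frac{v}{4}$)
$\left(d{\left(11,-2 \right)} + 58\right) \left(- \frac{69}{m{\left(3,-6 \right)}} + \frac{58}{K}\right) = \left(\left(-3 + \frac{1}{4} \left(-2\right)\right) + 58\right) \left(- \frac{69}{-6} + \frac{58}{-55}\right) = \left(\left(-3 - \frac{1}{2}\right) + 58\right) \left(\left(-69\right) \left(- \frac{1}{6}\right) + 58 \left(- \frac{1}{55}\right)\right) = \left(- \frac{7}{2} + 58\right) \left(\frac{23}{2} - \frac{58}{55}\right) = \frac{109}{2} \cdot \frac{1149}{110} = \frac{125241}{220}$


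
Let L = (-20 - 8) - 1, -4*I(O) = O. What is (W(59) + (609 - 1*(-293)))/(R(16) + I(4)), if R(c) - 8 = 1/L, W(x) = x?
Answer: 27869/202 ≈ 137.97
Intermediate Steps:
I(O) = -O/4
L = -29 (L = -28 - 1 = -29)
R(c) = 231/29 (R(c) = 8 + 1/(-29) = 8 - 1/29 = 231/29)
(W(59) + (609 - 1*(-293)))/(R(16) + I(4)) = (59 + (609 - 1*(-293)))/(231/29 - ¼*4) = (59 + (609 + 293))/(231/29 - 1) = (59 + 902)/(202/29) = 961*(29/202) = 27869/202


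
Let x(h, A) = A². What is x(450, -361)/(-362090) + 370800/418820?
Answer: 3984096539/7582526690 ≈ 0.52543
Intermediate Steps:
x(450, -361)/(-362090) + 370800/418820 = (-361)²/(-362090) + 370800/418820 = 130321*(-1/362090) + 370800*(1/418820) = -130321/362090 + 18540/20941 = 3984096539/7582526690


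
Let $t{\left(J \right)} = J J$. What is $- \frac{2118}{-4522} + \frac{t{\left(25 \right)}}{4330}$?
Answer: $\frac{1199719}{1958026} \approx 0.61272$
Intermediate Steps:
$t{\left(J \right)} = J^{2}$
$- \frac{2118}{-4522} + \frac{t{\left(25 \right)}}{4330} = - \frac{2118}{-4522} + \frac{25^{2}}{4330} = \left(-2118\right) \left(- \frac{1}{4522}\right) + 625 \cdot \frac{1}{4330} = \frac{1059}{2261} + \frac{125}{866} = \frac{1199719}{1958026}$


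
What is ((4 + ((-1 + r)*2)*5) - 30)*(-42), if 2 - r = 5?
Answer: 2772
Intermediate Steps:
r = -3 (r = 2 - 1*5 = 2 - 5 = -3)
((4 + ((-1 + r)*2)*5) - 30)*(-42) = ((4 + ((-1 - 3)*2)*5) - 30)*(-42) = ((4 - 4*2*5) - 30)*(-42) = ((4 - 8*5) - 30)*(-42) = ((4 - 40) - 30)*(-42) = (-36 - 30)*(-42) = -66*(-42) = 2772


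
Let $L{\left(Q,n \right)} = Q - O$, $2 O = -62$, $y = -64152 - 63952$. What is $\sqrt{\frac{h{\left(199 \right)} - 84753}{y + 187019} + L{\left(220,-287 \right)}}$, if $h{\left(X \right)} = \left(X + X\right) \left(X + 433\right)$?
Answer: $\frac{4 \sqrt{55065081495}}{58915} \approx 15.932$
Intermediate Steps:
$y = -128104$ ($y = -64152 - 63952 = -128104$)
$O = -31$ ($O = \frac{1}{2} \left(-62\right) = -31$)
$h{\left(X \right)} = 2 X \left(433 + X\right)$
$L{\left(Q,n \right)} = 31 + Q$ ($L{\left(Q,n \right)} = Q - -31 = Q + 31 = 31 + Q$)
$\sqrt{\frac{h{\left(199 \right)} - 84753}{y + 187019} + L{\left(220,-287 \right)}} = \sqrt{\frac{2 \cdot 199 \left(433 + 199\right) - 84753}{-128104 + 187019} + \left(31 + 220\right)} = \sqrt{\frac{2 \cdot 199 \cdot 632 - 84753}{58915} + 251} = \sqrt{\left(251536 - 84753\right) \frac{1}{58915} + 251} = \sqrt{166783 \cdot \frac{1}{58915} + 251} = \sqrt{\frac{166783}{58915} + 251} = \sqrt{\frac{14954448}{58915}} = \frac{4 \sqrt{55065081495}}{58915}$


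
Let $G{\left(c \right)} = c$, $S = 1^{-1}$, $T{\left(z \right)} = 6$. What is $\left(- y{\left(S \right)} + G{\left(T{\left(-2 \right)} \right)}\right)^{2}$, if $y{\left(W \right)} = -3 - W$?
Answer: $100$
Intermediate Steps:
$S = 1$
$\left(- y{\left(S \right)} + G{\left(T{\left(-2 \right)} \right)}\right)^{2} = \left(- (-3 - 1) + 6\right)^{2} = \left(\left(-1\right) \left(-4\right) + 6\right)^{2} = \left(4 + 6\right)^{2} = 10^{2} = 100$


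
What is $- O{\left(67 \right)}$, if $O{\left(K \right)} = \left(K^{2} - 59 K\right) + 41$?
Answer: $-577$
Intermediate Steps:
$O{\left(K \right)} = 41 + K^{2} - 59 K$
$- O{\left(67 \right)} = - (41 + 67^{2} - 3953) = - (41 + 4489 - 3953) = \left(-1\right) 577 = -577$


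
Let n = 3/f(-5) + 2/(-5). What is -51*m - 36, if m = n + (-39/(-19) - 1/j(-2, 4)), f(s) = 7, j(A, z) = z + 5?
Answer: -272267/1995 ≈ -136.47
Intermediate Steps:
j(A, z) = 5 + z
n = 1/35 (n = 3/7 + 2/(-5) = 3*(⅐) + 2*(-⅕) = 3/7 - ⅖ = 1/35 ≈ 0.028571)
m = 11791/5985 (m = 1/35 + (-39/(-19) - 1/(5 + 4)) = 1/35 + (-39*(-1/19) - 1/9) = 1/35 + (39/19 - 1*⅑) = 1/35 + (39/19 - ⅑) = 1/35 + 332/171 = 11791/5985 ≈ 1.9701)
-51*m - 36 = -51*11791/5985 - 36 = -200447/1995 - 36 = -272267/1995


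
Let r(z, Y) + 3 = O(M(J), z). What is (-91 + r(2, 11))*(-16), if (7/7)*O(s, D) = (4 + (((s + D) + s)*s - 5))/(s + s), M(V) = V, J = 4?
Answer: 1426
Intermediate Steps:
O(s, D) = (-1 + s*(D + 2*s))/(2*s) (O(s, D) = (4 + (((s + D) + s)*s - 5))/(s + s) = (4 + (((D + s) + s)*s - 5))/((2*s)) = (4 + ((D + 2*s)*s - 5))*(1/(2*s)) = (4 + (s*(D + 2*s) - 5))*(1/(2*s)) = (4 + (-5 + s*(D + 2*s)))*(1/(2*s)) = (-1 + s*(D + 2*s))*(1/(2*s)) = (-1 + s*(D + 2*s))/(2*s))
r(z, Y) = 7/8 + z/2 (r(z, Y) = -3 + (4 + z/2 - ½/4) = -3 + (4 + z/2 - ½*¼) = -3 + (4 + z/2 - ⅛) = -3 + (31/8 + z/2) = 7/8 + z/2)
(-91 + r(2, 11))*(-16) = (-91 + (7/8 + (½)*2))*(-16) = (-91 + (7/8 + 1))*(-16) = (-91 + 15/8)*(-16) = -713/8*(-16) = 1426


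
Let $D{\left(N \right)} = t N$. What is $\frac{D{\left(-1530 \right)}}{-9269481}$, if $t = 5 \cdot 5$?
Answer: $\frac{12750}{3089827} \approx 0.0041264$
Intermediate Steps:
$t = 25$
$D{\left(N \right)} = 25 N$
$\frac{D{\left(-1530 \right)}}{-9269481} = \frac{25 \left(-1530\right)}{-9269481} = \left(-38250\right) \left(- \frac{1}{9269481}\right) = \frac{12750}{3089827}$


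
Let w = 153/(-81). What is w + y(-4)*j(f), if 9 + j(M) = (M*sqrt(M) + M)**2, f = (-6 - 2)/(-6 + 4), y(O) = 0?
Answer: -17/9 ≈ -1.8889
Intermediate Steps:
w = -17/9 (w = 153*(-1/81) = -17/9 ≈ -1.8889)
f = 4 (f = -8/(-2) = -8*(-1/2) = 4)
j(M) = -9 + (M + M**(3/2))**2 (j(M) = -9 + (M*sqrt(M) + M)**2 = -9 + (M**(3/2) + M)**2 = -9 + (M + M**(3/2))**2)
w + y(-4)*j(f) = -17/9 + 0*(-9 + (4 + 4**(3/2))**2) = -17/9 + 0*(-9 + (4 + 8)**2) = -17/9 + 0*(-9 + 12**2) = -17/9 + 0*(-9 + 144) = -17/9 + 0*135 = -17/9 + 0 = -17/9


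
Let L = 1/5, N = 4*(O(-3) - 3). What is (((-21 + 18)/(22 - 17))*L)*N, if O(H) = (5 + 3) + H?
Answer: -24/25 ≈ -0.96000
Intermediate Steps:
O(H) = 8 + H
N = 8 (N = 4*((8 - 3) - 3) = 4*(5 - 3) = 4*2 = 8)
L = ⅕ ≈ 0.20000
(((-21 + 18)/(22 - 17))*L)*N = (((-21 + 18)/(22 - 17))*(⅕))*8 = (-3/5*(⅕))*8 = (-3*⅕*(⅕))*8 = -⅗*⅕*8 = -3/25*8 = -24/25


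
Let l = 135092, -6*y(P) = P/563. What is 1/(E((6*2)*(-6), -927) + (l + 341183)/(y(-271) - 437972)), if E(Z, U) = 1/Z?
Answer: -21304355688/23463433909 ≈ -0.90798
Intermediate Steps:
y(P) = -P/3378 (y(P) = -P/(6*563) = -P/3378)
1/(E((6*2)*(-6), -927) + (l + 341183)/(y(-271) - 437972)) = 1/(1/((6*2)*(-6)) + (135092 + 341183)/(-1/3378*(-271) - 437972)) = 1/(1/(12*(-6)) + 476275/(271/3378 - 437972)) = 1/(1/(-72) + 476275/(-1479469145/3378)) = 1/(-1/72 + 476275*(-3378/1479469145)) = 1/(-1/72 - 321771390/295893829) = 1/(-23463433909/21304355688) = -21304355688/23463433909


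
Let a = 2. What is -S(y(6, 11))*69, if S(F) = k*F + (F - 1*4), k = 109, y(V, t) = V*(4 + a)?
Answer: -272964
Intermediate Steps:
y(V, t) = 6*V (y(V, t) = V*(4 + 2) = V*6 = 6*V)
S(F) = -4 + 110*F (S(F) = 109*F + (F - 1*4) = 109*F + (F - 4) = 109*F + (-4 + F) = -4 + 110*F)
-S(y(6, 11))*69 = -(-4 + 110*(6*6))*69 = -(-4 + 110*36)*69 = -(-4 + 3960)*69 = -3956*69 = -1*272964 = -272964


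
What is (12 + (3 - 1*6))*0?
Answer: 0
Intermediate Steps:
(12 + (3 - 1*6))*0 = (12 + (3 - 6))*0 = (12 - 3)*0 = 9*0 = 0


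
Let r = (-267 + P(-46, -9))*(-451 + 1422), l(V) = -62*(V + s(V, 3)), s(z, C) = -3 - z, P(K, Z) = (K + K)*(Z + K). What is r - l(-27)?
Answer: 4653817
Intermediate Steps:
P(K, Z) = 2*K*(K + Z) (P(K, Z) = (2*K)*(K + Z) = 2*K*(K + Z))
l(V) = 186 (l(V) = -62*(V + (-3 - V)) = -62*(-3) = 186)
r = 4654003 (r = (-267 + 2*(-46)*(-46 - 9))*(-451 + 1422) = (-267 + 2*(-46)*(-55))*971 = (-267 + 5060)*971 = 4793*971 = 4654003)
r - l(-27) = 4654003 - 1*186 = 4654003 - 186 = 4653817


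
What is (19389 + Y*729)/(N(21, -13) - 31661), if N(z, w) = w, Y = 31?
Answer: -6998/5279 ≈ -1.3256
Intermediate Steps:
(19389 + Y*729)/(N(21, -13) - 31661) = (19389 + 31*729)/(-13 - 31661) = (19389 + 22599)/(-31674) = 41988*(-1/31674) = -6998/5279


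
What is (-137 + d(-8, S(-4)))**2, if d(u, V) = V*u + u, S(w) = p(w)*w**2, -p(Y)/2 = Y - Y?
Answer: 21025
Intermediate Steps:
p(Y) = 0 (p(Y) = -2*(Y - Y) = -2*0 = 0)
S(w) = 0 (S(w) = 0*w**2 = 0)
d(u, V) = u + V*u
(-137 + d(-8, S(-4)))**2 = (-137 - 8*(1 + 0))**2 = (-137 - 8*1)**2 = (-137 - 8)**2 = (-145)**2 = 21025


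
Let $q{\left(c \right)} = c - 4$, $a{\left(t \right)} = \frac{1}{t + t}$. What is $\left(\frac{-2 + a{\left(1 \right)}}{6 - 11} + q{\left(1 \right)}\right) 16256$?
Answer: $- \frac{219456}{5} \approx -43891.0$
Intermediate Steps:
$a{\left(t \right)} = \frac{1}{2 t}$
$q{\left(c \right)} = -4 + c$
$\left(\frac{-2 + a{\left(1 \right)}}{6 - 11} + q{\left(1 \right)}\right) 16256 = \left(\frac{-2 + \frac{1}{2 \cdot 1}}{6 - 11} + \left(-4 + 1\right)\right) 16256 = \left(\frac{-2 + \frac{1}{2} \cdot 1}{-5} - 3\right) 16256 = \left(\left(-2 + \frac{1}{2}\right) \left(- \frac{1}{5}\right) - 3\right) 16256 = \left(\left(- \frac{3}{2}\right) \left(- \frac{1}{5}\right) - 3\right) 16256 = \left(\frac{3}{10} - 3\right) 16256 = \left(- \frac{27}{10}\right) 16256 = - \frac{219456}{5}$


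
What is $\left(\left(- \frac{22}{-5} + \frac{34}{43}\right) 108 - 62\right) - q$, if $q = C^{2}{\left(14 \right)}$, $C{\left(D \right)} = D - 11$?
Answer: $\frac{105263}{215} \approx 489.6$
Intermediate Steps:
$C{\left(D \right)} = -11 + D$
$q = 9$ ($q = \left(-11 + 14\right)^{2} = 3^{2} = 9$)
$\left(\left(- \frac{22}{-5} + \frac{34}{43}\right) 108 - 62\right) - q = \left(\left(- \frac{22}{-5} + \frac{34}{43}\right) 108 - 62\right) - 9 = \left(\left(\left(-22\right) \left(- \frac{1}{5}\right) + 34 \cdot \frac{1}{43}\right) 108 - 62\right) - 9 = \left(\left(\frac{22}{5} + \frac{34}{43}\right) 108 - 62\right) - 9 = \left(\frac{1116}{215} \cdot 108 - 62\right) - 9 = \left(\frac{120528}{215} - 62\right) - 9 = \frac{107198}{215} - 9 = \frac{105263}{215}$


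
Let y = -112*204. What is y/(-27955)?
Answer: 22848/27955 ≈ 0.81731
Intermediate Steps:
y = -22848
y/(-27955) = -22848/(-27955) = -22848*(-1/27955) = 22848/27955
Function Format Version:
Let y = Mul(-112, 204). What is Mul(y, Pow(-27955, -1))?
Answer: Rational(22848, 27955) ≈ 0.81731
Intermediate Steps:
y = -22848
Mul(y, Pow(-27955, -1)) = Mul(-22848, Pow(-27955, -1)) = Mul(-22848, Rational(-1, 27955)) = Rational(22848, 27955)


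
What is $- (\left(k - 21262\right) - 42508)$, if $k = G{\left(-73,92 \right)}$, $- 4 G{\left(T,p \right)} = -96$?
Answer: $63746$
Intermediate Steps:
$G{\left(T,p \right)} = 24$ ($G{\left(T,p \right)} = \left(- \frac{1}{4}\right) \left(-96\right) = 24$)
$k = 24$
$- (\left(k - 21262\right) - 42508) = - (\left(24 - 21262\right) - 42508) = - (-21238 - 42508) = \left(-1\right) \left(-63746\right) = 63746$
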